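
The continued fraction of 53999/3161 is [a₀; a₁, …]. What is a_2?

15

53999 = 17·3161 + 262   →  a_0 = 17
3161 = 12·262 + 17   →  a_1 = 12
262 = 15·17 + 7   →  a_2 = 15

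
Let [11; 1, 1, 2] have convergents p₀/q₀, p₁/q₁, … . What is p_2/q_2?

23/2

Using pₖ = aₖpₖ₋₁ + pₖ₋₂, qₖ = aₖqₖ₋₁ + qₖ₋₂ (with p₋₁=1, p₋₂=0, q₋₁=0, q₋₂=1):
  k=0: a=11, p=11, q=1
  k=1: a=1, p=12, q=1
  k=2: a=1, p=23, q=2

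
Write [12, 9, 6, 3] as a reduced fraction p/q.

Using pₖ = aₖpₖ₋₁ + pₖ₋₂ and qₖ = aₖqₖ₋₁ + qₖ₋₂:
  k=0: a=12, p=12, q=1
  k=1: a=9, p=109, q=9
  k=2: a=6, p=666, q=55
  k=3: a=3, p=2107, q=174

2107/174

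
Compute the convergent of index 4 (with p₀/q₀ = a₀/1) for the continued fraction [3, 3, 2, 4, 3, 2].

329/100

Using pₖ = aₖpₖ₋₁ + pₖ₋₂, qₖ = aₖqₖ₋₁ + qₖ₋₂ (with p₋₁=1, p₋₂=0, q₋₁=0, q₋₂=1):
  k=0: a=3, p=3, q=1
  k=1: a=3, p=10, q=3
  k=2: a=2, p=23, q=7
  k=3: a=4, p=102, q=31
  k=4: a=3, p=329, q=100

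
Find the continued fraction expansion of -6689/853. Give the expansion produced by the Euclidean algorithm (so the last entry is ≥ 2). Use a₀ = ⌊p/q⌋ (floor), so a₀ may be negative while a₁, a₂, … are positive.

-6689 = -8*853 + 135
853 = 6*135 + 43
135 = 3*43 + 6
43 = 7*6 + 1
6 = 6*1 + 0  (stop)
So -6689/853 = [-8; 6, 3, 7, 6].

[-8; 6, 3, 7, 6]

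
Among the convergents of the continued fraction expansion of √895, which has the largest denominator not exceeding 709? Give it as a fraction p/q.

21151/707

√895 = [29; 1, 10, 1, 58, …] (period length 4).
Convergents:
  p_0/q_0 = 29/1
  p_1/q_1 = 30/1
  p_2/q_2 = 329/11
  p_3/q_3 = 359/12
  p_4/q_4 = 21151/707
  p_5/q_5 = 21510/719
q_4 = 707 ≤ 709 < 719 = q_5, so the answer is 21151/707.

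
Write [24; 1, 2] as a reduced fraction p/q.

Using pₖ = aₖpₖ₋₁ + pₖ₋₂ and qₖ = aₖqₖ₋₁ + qₖ₋₂:
  k=0: a=24, p=24, q=1
  k=1: a=1, p=25, q=1
  k=2: a=2, p=74, q=3

74/3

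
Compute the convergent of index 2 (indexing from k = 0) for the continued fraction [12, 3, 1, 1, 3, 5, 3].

49/4

Using pₖ = aₖpₖ₋₁ + pₖ₋₂, qₖ = aₖqₖ₋₁ + qₖ₋₂ (with p₋₁=1, p₋₂=0, q₋₁=0, q₋₂=1):
  k=0: a=12, p=12, q=1
  k=1: a=3, p=37, q=3
  k=2: a=1, p=49, q=4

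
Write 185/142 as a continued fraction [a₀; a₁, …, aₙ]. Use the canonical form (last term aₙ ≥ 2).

185 = 1*142 + 43
142 = 3*43 + 13
43 = 3*13 + 4
13 = 3*4 + 1
4 = 4*1 + 0  (stop)
So 185/142 = [1; 3, 3, 3, 4].

[1; 3, 3, 3, 4]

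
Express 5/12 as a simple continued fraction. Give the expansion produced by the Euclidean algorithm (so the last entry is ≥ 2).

5 = 0*12 + 5
12 = 2*5 + 2
5 = 2*2 + 1
2 = 2*1 + 0  (stop)
So 5/12 = [0; 2, 2, 2].

[0; 2, 2, 2]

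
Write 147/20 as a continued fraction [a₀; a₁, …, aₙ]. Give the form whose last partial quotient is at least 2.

147 = 7·20 + 7
20 = 2·7 + 6
7 = 1·6 + 1
6 = 6·1 + 0  (stop)
So 147/20 = [7; 2, 1, 6].

[7; 2, 1, 6]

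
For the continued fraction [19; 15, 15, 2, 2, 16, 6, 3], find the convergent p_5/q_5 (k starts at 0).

Using pₖ = aₖpₖ₋₁ + pₖ₋₂, qₖ = aₖqₖ₋₁ + qₖ₋₂ (with p₋₁=1, p₋₂=0, q₋₁=0, q₋₂=1):
  k=0: a=19, p=19, q=1
  k=1: a=15, p=286, q=15
  k=2: a=15, p=4309, q=226
  k=3: a=2, p=8904, q=467
  k=4: a=2, p=22117, q=1160
  k=5: a=16, p=362776, q=19027

362776/19027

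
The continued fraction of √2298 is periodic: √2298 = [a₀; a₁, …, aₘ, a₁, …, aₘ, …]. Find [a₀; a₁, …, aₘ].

[47; 1, 14, 1, 94]

a₀ = ⌊√2298⌋ = 47.
With m₀=0, d₀=1 and mₖ₊₁ = dₖaₖ − mₖ, dₖ₊₁ = (n − mₖ₊₁²)/dₖ, aₖ₊₁ = ⌊(a₀+mₖ₊₁)/dₖ₊₁⌋:
  k=1: m=47, d=89, a=1
  k=2: m=42, d=6, a=14
  k=3: m=42, d=89, a=1
  k=4: m=47, d=1, a=94
d=1 and a=2a₀=94 at k=4, so the next step gives (m, d) = (47, 89) again — its k=1 value — and the period has length 4.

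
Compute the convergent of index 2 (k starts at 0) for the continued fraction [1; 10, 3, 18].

Using pₖ = aₖpₖ₋₁ + pₖ₋₂, qₖ = aₖqₖ₋₁ + qₖ₋₂ (with p₋₁=1, p₋₂=0, q₋₁=0, q₋₂=1):
  k=0: a=1, p=1, q=1
  k=1: a=10, p=11, q=10
  k=2: a=3, p=34, q=31

34/31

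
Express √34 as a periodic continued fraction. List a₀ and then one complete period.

[5; 1, 4, 1, 10]

a₀ = ⌊√34⌋ = 5.
With m₀=0, d₀=1 and mₖ₊₁ = dₖaₖ − mₖ, dₖ₊₁ = (n − mₖ₊₁²)/dₖ, aₖ₊₁ = ⌊(a₀+mₖ₊₁)/dₖ₊₁⌋:
  k=1: m=5, d=9, a=1
  k=2: m=4, d=2, a=4
  k=3: m=4, d=9, a=1
  k=4: m=5, d=1, a=10
d=1 and a=2a₀=10 at k=4, so the next step gives (m, d) = (5, 9) again — its k=1 value — and the period has length 4.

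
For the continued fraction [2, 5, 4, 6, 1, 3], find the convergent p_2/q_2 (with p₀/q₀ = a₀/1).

46/21

Using pₖ = aₖpₖ₋₁ + pₖ₋₂, qₖ = aₖqₖ₋₁ + qₖ₋₂ (with p₋₁=1, p₋₂=0, q₋₁=0, q₋₂=1):
  k=0: a=2, p=2, q=1
  k=1: a=5, p=11, q=5
  k=2: a=4, p=46, q=21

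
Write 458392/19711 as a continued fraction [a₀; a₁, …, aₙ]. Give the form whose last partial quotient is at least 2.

[23; 3, 1, 10, 3, 11, 13]

458392 = 23·19711 + 5039
19711 = 3·5039 + 4594
5039 = 1·4594 + 445
4594 = 10·445 + 144
445 = 3·144 + 13
144 = 11·13 + 1
13 = 13·1 + 0  (stop)
So 458392/19711 = [23; 3, 1, 10, 3, 11, 13].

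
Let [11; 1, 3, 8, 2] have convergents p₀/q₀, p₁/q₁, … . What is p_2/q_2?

Using pₖ = aₖpₖ₋₁ + pₖ₋₂, qₖ = aₖqₖ₋₁ + qₖ₋₂ (with p₋₁=1, p₋₂=0, q₋₁=0, q₋₂=1):
  k=0: a=11, p=11, q=1
  k=1: a=1, p=12, q=1
  k=2: a=3, p=47, q=4

47/4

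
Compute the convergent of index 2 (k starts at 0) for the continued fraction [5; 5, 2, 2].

Using pₖ = aₖpₖ₋₁ + pₖ₋₂, qₖ = aₖqₖ₋₁ + qₖ₋₂ (with p₋₁=1, p₋₂=0, q₋₁=0, q₋₂=1):
  k=0: a=5, p=5, q=1
  k=1: a=5, p=26, q=5
  k=2: a=2, p=57, q=11

57/11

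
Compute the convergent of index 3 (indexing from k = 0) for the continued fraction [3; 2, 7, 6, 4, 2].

Using pₖ = aₖpₖ₋₁ + pₖ₋₂, qₖ = aₖqₖ₋₁ + qₖ₋₂ (with p₋₁=1, p₋₂=0, q₋₁=0, q₋₂=1):
  k=0: a=3, p=3, q=1
  k=1: a=2, p=7, q=2
  k=2: a=7, p=52, q=15
  k=3: a=6, p=319, q=92

319/92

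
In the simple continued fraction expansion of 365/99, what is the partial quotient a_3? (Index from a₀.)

5

365 = 3·99 + 68   →  a_0 = 3
99 = 1·68 + 31   →  a_1 = 1
68 = 2·31 + 6   →  a_2 = 2
31 = 5·6 + 1   →  a_3 = 5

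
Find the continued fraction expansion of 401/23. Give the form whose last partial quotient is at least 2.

[17; 2, 3, 3]

401 = 17×23 + 10
23 = 2×10 + 3
10 = 3×3 + 1
3 = 3×1 + 0  (stop)
So 401/23 = [17; 2, 3, 3].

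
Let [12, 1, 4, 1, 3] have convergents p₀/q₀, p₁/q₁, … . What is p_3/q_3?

Using pₖ = aₖpₖ₋₁ + pₖ₋₂, qₖ = aₖqₖ₋₁ + qₖ₋₂ (with p₋₁=1, p₋₂=0, q₋₁=0, q₋₂=1):
  k=0: a=12, p=12, q=1
  k=1: a=1, p=13, q=1
  k=2: a=4, p=64, q=5
  k=3: a=1, p=77, q=6

77/6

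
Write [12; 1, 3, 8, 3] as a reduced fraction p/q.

Using pₖ = aₖpₖ₋₁ + pₖ₋₂ and qₖ = aₖqₖ₋₁ + qₖ₋₂:
  k=0: a=12, p=12, q=1
  k=1: a=1, p=13, q=1
  k=2: a=3, p=51, q=4
  k=3: a=8, p=421, q=33
  k=4: a=3, p=1314, q=103

1314/103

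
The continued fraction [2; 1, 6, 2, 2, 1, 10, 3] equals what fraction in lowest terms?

Fold from the inside: start with 3/1.
  10 + 1/3 = 31/3
  1 + 3/31 = 34/31
  2 + 31/34 = 99/34
  2 + 34/99 = 232/99
  6 + 99/232 = 1491/232
  1 + 232/1491 = 1723/1491
  2 + 1491/1723 = 4937/1723

4937/1723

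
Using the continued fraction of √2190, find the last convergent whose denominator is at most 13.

√2190 = [46; 1, 3, 1, 14, 1, 3, 1, 92, …] (period length 8).
Convergents:
  p_0/q_0 = 46/1
  p_1/q_1 = 47/1
  p_2/q_2 = 187/4
  p_3/q_3 = 234/5
  p_4/q_4 = 3463/74
q_3 = 5 ≤ 13 < 74 = q_4, so the answer is 234/5.

234/5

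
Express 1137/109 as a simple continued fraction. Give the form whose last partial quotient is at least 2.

[10; 2, 3, 7, 2]

1137 = 10*109 + 47
109 = 2*47 + 15
47 = 3*15 + 2
15 = 7*2 + 1
2 = 2*1 + 0  (stop)
So 1137/109 = [10; 2, 3, 7, 2].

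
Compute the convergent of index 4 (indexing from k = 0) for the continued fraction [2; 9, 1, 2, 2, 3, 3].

Using pₖ = aₖpₖ₋₁ + pₖ₋₂, qₖ = aₖqₖ₋₁ + qₖ₋₂ (with p₋₁=1, p₋₂=0, q₋₁=0, q₋₂=1):
  k=0: a=2, p=2, q=1
  k=1: a=9, p=19, q=9
  k=2: a=1, p=21, q=10
  k=3: a=2, p=61, q=29
  k=4: a=2, p=143, q=68

143/68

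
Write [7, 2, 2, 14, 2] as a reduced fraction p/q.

1103/149

Fold from the inside: start with 2/1.
  14 + 1/2 = 29/2
  2 + 2/29 = 60/29
  2 + 29/60 = 149/60
  7 + 60/149 = 1103/149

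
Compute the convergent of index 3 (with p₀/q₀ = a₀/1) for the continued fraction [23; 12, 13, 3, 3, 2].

Using pₖ = aₖpₖ₋₁ + pₖ₋₂, qₖ = aₖqₖ₋₁ + qₖ₋₂ (with p₋₁=1, p₋₂=0, q₋₁=0, q₋₂=1):
  k=0: a=23, p=23, q=1
  k=1: a=12, p=277, q=12
  k=2: a=13, p=3624, q=157
  k=3: a=3, p=11149, q=483

11149/483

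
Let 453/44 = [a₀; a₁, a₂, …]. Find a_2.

2

453 = 10·44 + 13   →  a_0 = 10
44 = 3·13 + 5   →  a_1 = 3
13 = 2·5 + 3   →  a_2 = 2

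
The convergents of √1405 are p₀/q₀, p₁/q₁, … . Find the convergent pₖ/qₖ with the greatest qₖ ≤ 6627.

167513/4469

√1405 = [37; 2, 14, 2, 74, …] (period length 4).
Convergents:
  p_0/q_0 = 37/1
  p_1/q_1 = 75/2
  p_2/q_2 = 1087/29
  p_3/q_3 = 2249/60
  p_4/q_4 = 167513/4469
  p_5/q_5 = 337275/8998
q_4 = 4469 ≤ 6627 < 8998 = q_5, so the answer is 167513/4469.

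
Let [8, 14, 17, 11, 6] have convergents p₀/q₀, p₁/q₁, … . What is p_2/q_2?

1929/239

Using pₖ = aₖpₖ₋₁ + pₖ₋₂, qₖ = aₖqₖ₋₁ + qₖ₋₂ (with p₋₁=1, p₋₂=0, q₋₁=0, q₋₂=1):
  k=0: a=8, p=8, q=1
  k=1: a=14, p=113, q=14
  k=2: a=17, p=1929, q=239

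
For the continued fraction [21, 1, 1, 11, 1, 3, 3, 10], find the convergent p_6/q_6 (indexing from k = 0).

Using pₖ = aₖpₖ₋₁ + pₖ₋₂, qₖ = aₖqₖ₋₁ + qₖ₋₂ (with p₋₁=1, p₋₂=0, q₋₁=0, q₋₂=1):
  k=0: a=21, p=21, q=1
  k=1: a=1, p=22, q=1
  k=2: a=1, p=43, q=2
  k=3: a=11, p=495, q=23
  k=4: a=1, p=538, q=25
  k=5: a=3, p=2109, q=98
  k=6: a=3, p=6865, q=319

6865/319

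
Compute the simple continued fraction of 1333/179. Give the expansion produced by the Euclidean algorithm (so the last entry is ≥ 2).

[7; 2, 4, 4, 1, 3]

1333 = 7*179 + 80
179 = 2*80 + 19
80 = 4*19 + 4
19 = 4*4 + 3
4 = 1*3 + 1
3 = 3*1 + 0  (stop)
So 1333/179 = [7; 2, 4, 4, 1, 3].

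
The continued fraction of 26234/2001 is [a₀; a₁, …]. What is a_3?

2

26234 = 13·2001 + 221   →  a_0 = 13
2001 = 9·221 + 12   →  a_1 = 9
221 = 18·12 + 5   →  a_2 = 18
12 = 2·5 + 2   →  a_3 = 2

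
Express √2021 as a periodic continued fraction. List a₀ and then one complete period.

[44; 1, 21, 2, 21, 1, 88]

a₀ = ⌊√2021⌋ = 44.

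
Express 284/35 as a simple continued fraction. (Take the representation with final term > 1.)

284 = 8·35 + 4
35 = 8·4 + 3
4 = 1·3 + 1
3 = 3·1 + 0  (stop)
So 284/35 = [8; 8, 1, 3].

[8; 8, 1, 3]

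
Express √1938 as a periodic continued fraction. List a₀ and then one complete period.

[44; 44, 88]

a₀ = ⌊√1938⌋ = 44.
With m₀=0, d₀=1 and mₖ₊₁ = dₖaₖ − mₖ, dₖ₊₁ = (n − mₖ₊₁²)/dₖ, aₖ₊₁ = ⌊(a₀+mₖ₊₁)/dₖ₊₁⌋:
  k=1: m=44, d=2, a=44
  k=2: m=44, d=1, a=88
d=1 and a=2a₀=88 at k=2, so the next step gives (m, d) = (44, 2) again — its k=1 value — and the period has length 2.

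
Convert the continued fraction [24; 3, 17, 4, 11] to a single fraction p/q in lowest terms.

57728/2373

Using pₖ = aₖpₖ₋₁ + pₖ₋₂ and qₖ = aₖqₖ₋₁ + qₖ₋₂:
  k=0: a=24, p=24, q=1
  k=1: a=3, p=73, q=3
  k=2: a=17, p=1265, q=52
  k=3: a=4, p=5133, q=211
  k=4: a=11, p=57728, q=2373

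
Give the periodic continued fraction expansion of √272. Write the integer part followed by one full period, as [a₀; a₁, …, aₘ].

[16; 2, 32]

a₀ = ⌊√272⌋ = 16.
With m₀=0, d₀=1 and mₖ₊₁ = dₖaₖ − mₖ, dₖ₊₁ = (n − mₖ₊₁²)/dₖ, aₖ₊₁ = ⌊(a₀+mₖ₊₁)/dₖ₊₁⌋:
  k=1: m=16, d=16, a=2
  k=2: m=16, d=1, a=32
d=1 and a=2a₀=32 at k=2, so the next step gives (m, d) = (16, 16) again — its k=1 value — and the period has length 2.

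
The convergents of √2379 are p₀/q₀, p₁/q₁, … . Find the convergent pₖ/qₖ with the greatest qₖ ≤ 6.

√2379 = [48; 1, 3, 2, 3, 1, 96, …] (period length 6).
Convergents:
  p_0/q_0 = 48/1
  p_1/q_1 = 49/1
  p_2/q_2 = 195/4
  p_3/q_3 = 439/9
q_2 = 4 ≤ 6 < 9 = q_3, so the answer is 195/4.

195/4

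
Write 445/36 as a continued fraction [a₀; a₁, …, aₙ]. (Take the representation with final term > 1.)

[12; 2, 1, 3, 3]

445 = 12*36 + 13
36 = 2*13 + 10
13 = 1*10 + 3
10 = 3*3 + 1
3 = 3*1 + 0  (stop)
So 445/36 = [12; 2, 1, 3, 3].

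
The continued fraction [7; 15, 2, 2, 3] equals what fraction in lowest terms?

Using pₖ = aₖpₖ₋₁ + pₖ₋₂ and qₖ = aₖqₖ₋₁ + qₖ₋₂:
  k=0: a=7, p=7, q=1
  k=1: a=15, p=106, q=15
  k=2: a=2, p=219, q=31
  k=3: a=2, p=544, q=77
  k=4: a=3, p=1851, q=262

1851/262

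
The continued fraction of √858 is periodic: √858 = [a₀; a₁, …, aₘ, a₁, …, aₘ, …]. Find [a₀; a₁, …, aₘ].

a₀ = ⌊√858⌋ = 29.

[29; 3, 2, 3, 58]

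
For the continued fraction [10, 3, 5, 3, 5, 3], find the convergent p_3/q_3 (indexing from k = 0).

Using pₖ = aₖpₖ₋₁ + pₖ₋₂, qₖ = aₖqₖ₋₁ + qₖ₋₂ (with p₋₁=1, p₋₂=0, q₋₁=0, q₋₂=1):
  k=0: a=10, p=10, q=1
  k=1: a=3, p=31, q=3
  k=2: a=5, p=165, q=16
  k=3: a=3, p=526, q=51

526/51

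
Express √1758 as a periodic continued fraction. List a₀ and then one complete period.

[41; 1, 12, 1, 82]

a₀ = ⌊√1758⌋ = 41.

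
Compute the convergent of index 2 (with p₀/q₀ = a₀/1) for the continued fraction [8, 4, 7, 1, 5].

239/29

Using pₖ = aₖpₖ₋₁ + pₖ₋₂, qₖ = aₖqₖ₋₁ + qₖ₋₂ (with p₋₁=1, p₋₂=0, q₋₁=0, q₋₂=1):
  k=0: a=8, p=8, q=1
  k=1: a=4, p=33, q=4
  k=2: a=7, p=239, q=29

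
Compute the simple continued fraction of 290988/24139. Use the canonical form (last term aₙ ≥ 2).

290988 = 12×24139 + 1320
24139 = 18×1320 + 379
1320 = 3×379 + 183
379 = 2×183 + 13
183 = 14×13 + 1
13 = 13×1 + 0  (stop)
So 290988/24139 = [12; 18, 3, 2, 14, 13].

[12; 18, 3, 2, 14, 13]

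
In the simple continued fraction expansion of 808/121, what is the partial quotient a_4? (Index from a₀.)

808 = 6·121 + 82   →  a_0 = 6
121 = 1·82 + 39   →  a_1 = 1
82 = 2·39 + 4   →  a_2 = 2
39 = 9·4 + 3   →  a_3 = 9
4 = 1·3 + 1   →  a_4 = 1

1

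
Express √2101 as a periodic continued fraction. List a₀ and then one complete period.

[45; 1, 5, 8, 5, 1, 90]

a₀ = ⌊√2101⌋ = 45.
With m₀=0, d₀=1 and mₖ₊₁ = dₖaₖ − mₖ, dₖ₊₁ = (n − mₖ₊₁²)/dₖ, aₖ₊₁ = ⌊(a₀+mₖ₊₁)/dₖ₊₁⌋:
  k=1: m=45, d=76, a=1
  k=2: m=31, d=15, a=5
  k=3: m=44, d=11, a=8
  k=4: m=44, d=15, a=5
  k=5: m=31, d=76, a=1
  k=6: m=45, d=1, a=90
d=1 and a=2a₀=90 at k=6, so the next step gives (m, d) = (45, 76) again — its k=1 value — and the period has length 6.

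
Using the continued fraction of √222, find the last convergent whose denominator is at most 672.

4455/299

√222 = [14; 1, 8, 1, 28, …] (period length 4).
Convergents:
  p_0/q_0 = 14/1
  p_1/q_1 = 15/1
  p_2/q_2 = 134/9
  p_3/q_3 = 149/10
  p_4/q_4 = 4306/289
  p_5/q_5 = 4455/299
  p_6/q_6 = 39946/2681
q_5 = 299 ≤ 672 < 2681 = q_6, so the answer is 4455/299.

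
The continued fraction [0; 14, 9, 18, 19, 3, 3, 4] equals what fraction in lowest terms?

Using pₖ = aₖpₖ₋₁ + pₖ₋₂ and qₖ = aₖqₖ₋₁ + qₖ₋₂:
  k=0: a=0, p=0, q=1
  k=1: a=14, p=1, q=14
  k=2: a=9, p=9, q=127
  k=3: a=18, p=163, q=2300
  k=4: a=19, p=3106, q=43827
  k=5: a=3, p=9481, q=133781
  k=6: a=3, p=31549, q=445170
  k=7: a=4, p=135677, q=1914461

135677/1914461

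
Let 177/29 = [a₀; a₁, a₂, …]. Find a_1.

9

177 = 6·29 + 3   →  a_0 = 6
29 = 9·3 + 2   →  a_1 = 9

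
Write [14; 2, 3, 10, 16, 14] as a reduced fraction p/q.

Using pₖ = aₖpₖ₋₁ + pₖ₋₂ and qₖ = aₖqₖ₋₁ + qₖ₋₂:
  k=0: a=14, p=14, q=1
  k=1: a=2, p=29, q=2
  k=2: a=3, p=101, q=7
  k=3: a=10, p=1039, q=72
  k=4: a=16, p=16725, q=1159
  k=5: a=14, p=235189, q=16298

235189/16298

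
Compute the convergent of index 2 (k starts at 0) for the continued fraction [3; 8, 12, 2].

303/97

Using pₖ = aₖpₖ₋₁ + pₖ₋₂, qₖ = aₖqₖ₋₁ + qₖ₋₂ (with p₋₁=1, p₋₂=0, q₋₁=0, q₋₂=1):
  k=0: a=3, p=3, q=1
  k=1: a=8, p=25, q=8
  k=2: a=12, p=303, q=97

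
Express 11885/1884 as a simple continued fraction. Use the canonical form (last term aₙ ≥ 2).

11885 = 6×1884 + 581
1884 = 3×581 + 141
581 = 4×141 + 17
141 = 8×17 + 5
17 = 3×5 + 2
5 = 2×2 + 1
2 = 2×1 + 0  (stop)
So 11885/1884 = [6; 3, 4, 8, 3, 2, 2].

[6; 3, 4, 8, 3, 2, 2]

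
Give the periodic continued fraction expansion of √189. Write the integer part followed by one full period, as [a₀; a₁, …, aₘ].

a₀ = ⌊√189⌋ = 13.
With m₀=0, d₀=1 and mₖ₊₁ = dₖaₖ − mₖ, dₖ₊₁ = (n − mₖ₊₁²)/dₖ, aₖ₊₁ = ⌊(a₀+mₖ₊₁)/dₖ₊₁⌋:
  k=1: m=13, d=20, a=1
  k=2: m=7, d=7, a=2
  k=3: m=7, d=20, a=1
  k=4: m=13, d=1, a=26
d=1 and a=2a₀=26 at k=4, so the next step gives (m, d) = (13, 20) again — its k=1 value — and the period has length 4.

[13; 1, 2, 1, 26]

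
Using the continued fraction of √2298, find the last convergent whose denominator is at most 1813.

√2298 = [47; 1, 14, 1, 94, …] (period length 4).
Convergents:
  p_0/q_0 = 47/1
  p_1/q_1 = 48/1
  p_2/q_2 = 719/15
  p_3/q_3 = 767/16
  p_4/q_4 = 72817/1519
  p_5/q_5 = 73584/1535
  p_6/q_6 = 1102993/23009
q_5 = 1535 ≤ 1813 < 23009 = q_6, so the answer is 73584/1535.

73584/1535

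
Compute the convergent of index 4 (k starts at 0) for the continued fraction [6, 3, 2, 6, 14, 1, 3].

4006/637

Using pₖ = aₖpₖ₋₁ + pₖ₋₂, qₖ = aₖqₖ₋₁ + qₖ₋₂ (with p₋₁=1, p₋₂=0, q₋₁=0, q₋₂=1):
  k=0: a=6, p=6, q=1
  k=1: a=3, p=19, q=3
  k=2: a=2, p=44, q=7
  k=3: a=6, p=283, q=45
  k=4: a=14, p=4006, q=637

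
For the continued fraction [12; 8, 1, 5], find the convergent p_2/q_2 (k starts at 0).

Using pₖ = aₖpₖ₋₁ + pₖ₋₂, qₖ = aₖqₖ₋₁ + qₖ₋₂ (with p₋₁=1, p₋₂=0, q₋₁=0, q₋₂=1):
  k=0: a=12, p=12, q=1
  k=1: a=8, p=97, q=8
  k=2: a=1, p=109, q=9

109/9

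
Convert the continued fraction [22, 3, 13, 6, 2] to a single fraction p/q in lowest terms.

Fold from the inside: start with 2/1.
  6 + 1/2 = 13/2
  13 + 2/13 = 171/13
  3 + 13/171 = 526/171
  22 + 171/526 = 11743/526

11743/526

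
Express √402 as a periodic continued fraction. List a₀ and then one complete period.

[20; 20, 40]

a₀ = ⌊√402⌋ = 20.
With m₀=0, d₀=1 and mₖ₊₁ = dₖaₖ − mₖ, dₖ₊₁ = (n − mₖ₊₁²)/dₖ, aₖ₊₁ = ⌊(a₀+mₖ₊₁)/dₖ₊₁⌋:
  k=1: m=20, d=2, a=20
  k=2: m=20, d=1, a=40
d=1 and a=2a₀=40 at k=2, so the next step gives (m, d) = (20, 2) again — its k=1 value — and the period has length 2.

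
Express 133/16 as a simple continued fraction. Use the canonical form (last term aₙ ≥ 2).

133 = 8×16 + 5
16 = 3×5 + 1
5 = 5×1 + 0  (stop)
So 133/16 = [8; 3, 5].

[8; 3, 5]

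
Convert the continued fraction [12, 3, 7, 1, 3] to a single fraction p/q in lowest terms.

1195/97

Fold from the inside: start with 3/1.
  1 + 1/3 = 4/3
  7 + 3/4 = 31/4
  3 + 4/31 = 97/31
  12 + 31/97 = 1195/97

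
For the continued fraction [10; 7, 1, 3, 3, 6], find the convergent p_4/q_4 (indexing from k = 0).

1023/101

Using pₖ = aₖpₖ₋₁ + pₖ₋₂, qₖ = aₖqₖ₋₁ + qₖ₋₂ (with p₋₁=1, p₋₂=0, q₋₁=0, q₋₂=1):
  k=0: a=10, p=10, q=1
  k=1: a=7, p=71, q=7
  k=2: a=1, p=81, q=8
  k=3: a=3, p=314, q=31
  k=4: a=3, p=1023, q=101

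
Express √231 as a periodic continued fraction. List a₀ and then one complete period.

[15; 5, 30]

a₀ = ⌊√231⌋ = 15.
With m₀=0, d₀=1 and mₖ₊₁ = dₖaₖ − mₖ, dₖ₊₁ = (n − mₖ₊₁²)/dₖ, aₖ₊₁ = ⌊(a₀+mₖ₊₁)/dₖ₊₁⌋:
  k=1: m=15, d=6, a=5
  k=2: m=15, d=1, a=30
d=1 and a=2a₀=30 at k=2, so the next step gives (m, d) = (15, 6) again — its k=1 value — and the period has length 2.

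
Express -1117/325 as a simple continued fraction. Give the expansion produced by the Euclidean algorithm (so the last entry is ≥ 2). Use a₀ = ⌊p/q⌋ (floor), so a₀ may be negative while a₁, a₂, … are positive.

[-4; 1, 1, 3, 2, 6, 3]

-1117 = -4·325 + 183
325 = 1·183 + 142
183 = 1·142 + 41
142 = 3·41 + 19
41 = 2·19 + 3
19 = 6·3 + 1
3 = 3·1 + 0  (stop)
So -1117/325 = [-4; 1, 1, 3, 2, 6, 3].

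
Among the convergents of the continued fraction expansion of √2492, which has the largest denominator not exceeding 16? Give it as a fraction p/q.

599/12

√2492 = [49; 1, 11, 2, 24, 2, 11, 1, 98, …] (period length 8).
Convergents:
  p_0/q_0 = 49/1
  p_1/q_1 = 50/1
  p_2/q_2 = 599/12
  p_3/q_3 = 1248/25
q_2 = 12 ≤ 16 < 25 = q_3, so the answer is 599/12.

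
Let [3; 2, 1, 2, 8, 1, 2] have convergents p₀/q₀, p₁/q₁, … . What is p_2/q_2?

Using pₖ = aₖpₖ₋₁ + pₖ₋₂, qₖ = aₖqₖ₋₁ + qₖ₋₂ (with p₋₁=1, p₋₂=0, q₋₁=0, q₋₂=1):
  k=0: a=3, p=3, q=1
  k=1: a=2, p=7, q=2
  k=2: a=1, p=10, q=3

10/3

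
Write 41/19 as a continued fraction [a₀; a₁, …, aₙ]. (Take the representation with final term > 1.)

[2; 6, 3]

41 = 2·19 + 3
19 = 6·3 + 1
3 = 3·1 + 0  (stop)
So 41/19 = [2; 6, 3].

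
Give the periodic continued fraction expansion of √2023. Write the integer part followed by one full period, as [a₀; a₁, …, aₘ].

[44; 1, 43, 1, 88]

a₀ = ⌊√2023⌋ = 44.
With m₀=0, d₀=1 and mₖ₊₁ = dₖaₖ − mₖ, dₖ₊₁ = (n − mₖ₊₁²)/dₖ, aₖ₊₁ = ⌊(a₀+mₖ₊₁)/dₖ₊₁⌋:
  k=1: m=44, d=87, a=1
  k=2: m=43, d=2, a=43
  k=3: m=43, d=87, a=1
  k=4: m=44, d=1, a=88
d=1 and a=2a₀=88 at k=4, so the next step gives (m, d) = (44, 87) again — its k=1 value — and the period has length 4.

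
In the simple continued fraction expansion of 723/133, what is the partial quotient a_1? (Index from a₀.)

723 = 5·133 + 58   →  a_0 = 5
133 = 2·58 + 17   →  a_1 = 2

2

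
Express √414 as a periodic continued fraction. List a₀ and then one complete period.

[20; 2, 1, 7, 2, 7, 1, 2, 40]

a₀ = ⌊√414⌋ = 20.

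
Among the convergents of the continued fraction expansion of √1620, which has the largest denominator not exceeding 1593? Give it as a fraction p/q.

51841/1288

√1620 = [40; 4, 80, …] (period length 2).
Convergents:
  p_0/q_0 = 40/1
  p_1/q_1 = 161/4
  p_2/q_2 = 12920/321
  p_3/q_3 = 51841/1288
  p_4/q_4 = 4160200/103361
q_3 = 1288 ≤ 1593 < 103361 = q_4, so the answer is 51841/1288.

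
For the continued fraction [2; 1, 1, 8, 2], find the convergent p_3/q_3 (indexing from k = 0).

Using pₖ = aₖpₖ₋₁ + pₖ₋₂, qₖ = aₖqₖ₋₁ + qₖ₋₂ (with p₋₁=1, p₋₂=0, q₋₁=0, q₋₂=1):
  k=0: a=2, p=2, q=1
  k=1: a=1, p=3, q=1
  k=2: a=1, p=5, q=2
  k=3: a=8, p=43, q=17

43/17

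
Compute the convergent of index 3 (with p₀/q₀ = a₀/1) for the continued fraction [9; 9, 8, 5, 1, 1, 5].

Using pₖ = aₖpₖ₋₁ + pₖ₋₂, qₖ = aₖqₖ₋₁ + qₖ₋₂ (with p₋₁=1, p₋₂=0, q₋₁=0, q₋₂=1):
  k=0: a=9, p=9, q=1
  k=1: a=9, p=82, q=9
  k=2: a=8, p=665, q=73
  k=3: a=5, p=3407, q=374

3407/374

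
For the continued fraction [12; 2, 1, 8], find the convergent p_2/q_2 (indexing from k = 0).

Using pₖ = aₖpₖ₋₁ + pₖ₋₂, qₖ = aₖqₖ₋₁ + qₖ₋₂ (with p₋₁=1, p₋₂=0, q₋₁=0, q₋₂=1):
  k=0: a=12, p=12, q=1
  k=1: a=2, p=25, q=2
  k=2: a=1, p=37, q=3

37/3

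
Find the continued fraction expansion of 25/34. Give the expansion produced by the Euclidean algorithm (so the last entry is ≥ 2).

[0; 1, 2, 1, 3, 2]

25 = 0×34 + 25
34 = 1×25 + 9
25 = 2×9 + 7
9 = 1×7 + 2
7 = 3×2 + 1
2 = 2×1 + 0  (stop)
So 25/34 = [0; 1, 2, 1, 3, 2].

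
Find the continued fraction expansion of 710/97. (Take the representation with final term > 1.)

710 = 7·97 + 31
97 = 3·31 + 4
31 = 7·4 + 3
4 = 1·3 + 1
3 = 3·1 + 0  (stop)
So 710/97 = [7; 3, 7, 1, 3].

[7; 3, 7, 1, 3]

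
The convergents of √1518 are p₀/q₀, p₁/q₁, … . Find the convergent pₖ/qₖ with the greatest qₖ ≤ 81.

√1518 = [38; 1, 24, 1, 76, …] (period length 4).
Convergents:
  p_0/q_0 = 38/1
  p_1/q_1 = 39/1
  p_2/q_2 = 974/25
  p_3/q_3 = 1013/26
  p_4/q_4 = 77962/2001
q_3 = 26 ≤ 81 < 2001 = q_4, so the answer is 1013/26.

1013/26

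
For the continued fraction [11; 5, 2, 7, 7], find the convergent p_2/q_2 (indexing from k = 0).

Using pₖ = aₖpₖ₋₁ + pₖ₋₂, qₖ = aₖqₖ₋₁ + qₖ₋₂ (with p₋₁=1, p₋₂=0, q₋₁=0, q₋₂=1):
  k=0: a=11, p=11, q=1
  k=1: a=5, p=56, q=5
  k=2: a=2, p=123, q=11

123/11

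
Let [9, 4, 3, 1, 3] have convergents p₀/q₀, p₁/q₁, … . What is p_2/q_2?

120/13

Using pₖ = aₖpₖ₋₁ + pₖ₋₂, qₖ = aₖqₖ₋₁ + qₖ₋₂ (with p₋₁=1, p₋₂=0, q₋₁=0, q₋₂=1):
  k=0: a=9, p=9, q=1
  k=1: a=4, p=37, q=4
  k=2: a=3, p=120, q=13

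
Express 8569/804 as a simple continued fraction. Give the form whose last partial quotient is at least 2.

8569 = 10×804 + 529
804 = 1×529 + 275
529 = 1×275 + 254
275 = 1×254 + 21
254 = 12×21 + 2
21 = 10×2 + 1
2 = 2×1 + 0  (stop)
So 8569/804 = [10; 1, 1, 1, 12, 10, 2].

[10; 1, 1, 1, 12, 10, 2]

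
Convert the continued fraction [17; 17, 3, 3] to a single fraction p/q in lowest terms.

2951/173

Using pₖ = aₖpₖ₋₁ + pₖ₋₂ and qₖ = aₖqₖ₋₁ + qₖ₋₂:
  k=0: a=17, p=17, q=1
  k=1: a=17, p=290, q=17
  k=2: a=3, p=887, q=52
  k=3: a=3, p=2951, q=173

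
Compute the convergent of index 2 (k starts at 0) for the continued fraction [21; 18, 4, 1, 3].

1537/73

Using pₖ = aₖpₖ₋₁ + pₖ₋₂, qₖ = aₖqₖ₋₁ + qₖ₋₂ (with p₋₁=1, p₋₂=0, q₋₁=0, q₋₂=1):
  k=0: a=21, p=21, q=1
  k=1: a=18, p=379, q=18
  k=2: a=4, p=1537, q=73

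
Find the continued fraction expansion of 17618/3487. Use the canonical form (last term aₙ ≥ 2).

[5; 19, 18, 3, 3]

17618 = 5×3487 + 183
3487 = 19×183 + 10
183 = 18×10 + 3
10 = 3×3 + 1
3 = 3×1 + 0  (stop)
So 17618/3487 = [5; 19, 18, 3, 3].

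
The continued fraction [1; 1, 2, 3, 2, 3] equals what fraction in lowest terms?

Using pₖ = aₖpₖ₋₁ + pₖ₋₂ and qₖ = aₖqₖ₋₁ + qₖ₋₂:
  k=0: a=1, p=1, q=1
  k=1: a=1, p=2, q=1
  k=2: a=2, p=5, q=3
  k=3: a=3, p=17, q=10
  k=4: a=2, p=39, q=23
  k=5: a=3, p=134, q=79

134/79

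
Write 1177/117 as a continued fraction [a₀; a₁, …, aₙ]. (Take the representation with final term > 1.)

[10; 16, 1, 2, 2]

1177 = 10*117 + 7
117 = 16*7 + 5
7 = 1*5 + 2
5 = 2*2 + 1
2 = 2*1 + 0  (stop)
So 1177/117 = [10; 16, 1, 2, 2].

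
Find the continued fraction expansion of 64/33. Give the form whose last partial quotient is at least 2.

64 = 1×33 + 31
33 = 1×31 + 2
31 = 15×2 + 1
2 = 2×1 + 0  (stop)
So 64/33 = [1; 1, 15, 2].

[1; 1, 15, 2]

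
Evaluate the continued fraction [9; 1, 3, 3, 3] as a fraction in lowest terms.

Fold from the inside: start with 3/1.
  3 + 1/3 = 10/3
  3 + 3/10 = 33/10
  1 + 10/33 = 43/33
  9 + 33/43 = 420/43

420/43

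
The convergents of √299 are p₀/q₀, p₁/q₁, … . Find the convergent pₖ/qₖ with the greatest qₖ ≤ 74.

√299 = [17; 3, 2, 3, 34, …] (period length 4).
Convergents:
  p_0/q_0 = 17/1
  p_1/q_1 = 52/3
  p_2/q_2 = 121/7
  p_3/q_3 = 415/24
  p_4/q_4 = 14231/823
q_3 = 24 ≤ 74 < 823 = q_4, so the answer is 415/24.

415/24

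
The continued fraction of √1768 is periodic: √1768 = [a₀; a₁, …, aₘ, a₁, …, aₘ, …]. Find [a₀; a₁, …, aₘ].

[42; 21, 84]

a₀ = ⌊√1768⌋ = 42.
With m₀=0, d₀=1 and mₖ₊₁ = dₖaₖ − mₖ, dₖ₊₁ = (n − mₖ₊₁²)/dₖ, aₖ₊₁ = ⌊(a₀+mₖ₊₁)/dₖ₊₁⌋:
  k=1: m=42, d=4, a=21
  k=2: m=42, d=1, a=84
d=1 and a=2a₀=84 at k=2, so the next step gives (m, d) = (42, 4) again — its k=1 value — and the period has length 2.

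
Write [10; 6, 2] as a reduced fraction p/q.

132/13

Fold from the inside: start with 2/1.
  6 + 1/2 = 13/2
  10 + 2/13 = 132/13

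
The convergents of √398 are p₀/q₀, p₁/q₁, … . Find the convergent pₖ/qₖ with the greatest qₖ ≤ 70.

399/20

√398 = [19; 1, 18, 1, 38, …] (period length 4).
Convergents:
  p_0/q_0 = 19/1
  p_1/q_1 = 20/1
  p_2/q_2 = 379/19
  p_3/q_3 = 399/20
  p_4/q_4 = 15541/779
q_3 = 20 ≤ 70 < 779 = q_4, so the answer is 399/20.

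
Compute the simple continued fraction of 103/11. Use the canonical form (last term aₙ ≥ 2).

[9; 2, 1, 3]

103 = 9×11 + 4
11 = 2×4 + 3
4 = 1×3 + 1
3 = 3×1 + 0  (stop)
So 103/11 = [9; 2, 1, 3].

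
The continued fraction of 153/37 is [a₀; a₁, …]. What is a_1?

153 = 4·37 + 5   →  a_0 = 4
37 = 7·5 + 2   →  a_1 = 7

7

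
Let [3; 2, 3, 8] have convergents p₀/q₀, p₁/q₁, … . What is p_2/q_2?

Using pₖ = aₖpₖ₋₁ + pₖ₋₂, qₖ = aₖqₖ₋₁ + qₖ₋₂ (with p₋₁=1, p₋₂=0, q₋₁=0, q₋₂=1):
  k=0: a=3, p=3, q=1
  k=1: a=2, p=7, q=2
  k=2: a=3, p=24, q=7

24/7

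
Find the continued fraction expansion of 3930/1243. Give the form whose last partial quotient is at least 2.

[3; 6, 5, 2, 3, 5]

3930 = 3×1243 + 201
1243 = 6×201 + 37
201 = 5×37 + 16
37 = 2×16 + 5
16 = 3×5 + 1
5 = 5×1 + 0  (stop)
So 3930/1243 = [3; 6, 5, 2, 3, 5].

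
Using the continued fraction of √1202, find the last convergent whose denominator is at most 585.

√1202 = [34; 1, 2, 34, 2, 1, 68, …] (period length 6).
Convergents:
  p_0/q_0 = 34/1
  p_1/q_1 = 35/1
  p_2/q_2 = 104/3
  p_3/q_3 = 3571/103
  p_4/q_4 = 7246/209
  p_5/q_5 = 10817/312
  p_6/q_6 = 742802/21425
q_5 = 312 ≤ 585 < 21425 = q_6, so the answer is 10817/312.

10817/312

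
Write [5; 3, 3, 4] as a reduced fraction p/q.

228/43

Using pₖ = aₖpₖ₋₁ + pₖ₋₂ and qₖ = aₖqₖ₋₁ + qₖ₋₂:
  k=0: a=5, p=5, q=1
  k=1: a=3, p=16, q=3
  k=2: a=3, p=53, q=10
  k=3: a=4, p=228, q=43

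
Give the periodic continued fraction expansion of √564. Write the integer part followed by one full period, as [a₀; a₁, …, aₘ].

a₀ = ⌊√564⌋ = 23.
With m₀=0, d₀=1 and mₖ₊₁ = dₖaₖ − mₖ, dₖ₊₁ = (n − mₖ₊₁²)/dₖ, aₖ₊₁ = ⌊(a₀+mₖ₊₁)/dₖ₊₁⌋:
  k=1: m=23, d=35, a=1
  k=2: m=12, d=12, a=2
  k=3: m=12, d=35, a=1
  k=4: m=23, d=1, a=46
d=1 and a=2a₀=46 at k=4, so the next step gives (m, d) = (23, 35) again — its k=1 value — and the period has length 4.

[23; 1, 2, 1, 46]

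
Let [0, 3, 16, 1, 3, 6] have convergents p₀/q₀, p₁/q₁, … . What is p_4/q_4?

67/205

Using pₖ = aₖpₖ₋₁ + pₖ₋₂, qₖ = aₖqₖ₋₁ + qₖ₋₂ (with p₋₁=1, p₋₂=0, q₋₁=0, q₋₂=1):
  k=0: a=0, p=0, q=1
  k=1: a=3, p=1, q=3
  k=2: a=16, p=16, q=49
  k=3: a=1, p=17, q=52
  k=4: a=3, p=67, q=205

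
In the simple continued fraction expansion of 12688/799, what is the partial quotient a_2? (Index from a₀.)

7

12688 = 15·799 + 703   →  a_0 = 15
799 = 1·703 + 96   →  a_1 = 1
703 = 7·96 + 31   →  a_2 = 7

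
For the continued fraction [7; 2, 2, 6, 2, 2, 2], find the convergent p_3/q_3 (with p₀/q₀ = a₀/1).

Using pₖ = aₖpₖ₋₁ + pₖ₋₂, qₖ = aₖqₖ₋₁ + qₖ₋₂ (with p₋₁=1, p₋₂=0, q₋₁=0, q₋₂=1):
  k=0: a=7, p=7, q=1
  k=1: a=2, p=15, q=2
  k=2: a=2, p=37, q=5
  k=3: a=6, p=237, q=32

237/32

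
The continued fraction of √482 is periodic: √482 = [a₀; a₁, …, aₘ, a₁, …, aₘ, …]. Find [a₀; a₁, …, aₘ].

a₀ = ⌊√482⌋ = 21.
With m₀=0, d₀=1 and mₖ₊₁ = dₖaₖ − mₖ, dₖ₊₁ = (n − mₖ₊₁²)/dₖ, aₖ₊₁ = ⌊(a₀+mₖ₊₁)/dₖ₊₁⌋:
  k=1: m=21, d=41, a=1
  k=2: m=20, d=2, a=20
  k=3: m=20, d=41, a=1
  k=4: m=21, d=1, a=42
d=1 and a=2a₀=42 at k=4, so the next step gives (m, d) = (21, 41) again — its k=1 value — and the period has length 4.

[21; 1, 20, 1, 42]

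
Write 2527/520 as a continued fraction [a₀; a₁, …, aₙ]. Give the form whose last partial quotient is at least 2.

2527 = 4*520 + 447
520 = 1*447 + 73
447 = 6*73 + 9
73 = 8*9 + 1
9 = 9*1 + 0  (stop)
So 2527/520 = [4; 1, 6, 8, 9].

[4; 1, 6, 8, 9]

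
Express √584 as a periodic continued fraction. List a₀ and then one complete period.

a₀ = ⌊√584⌋ = 24.
With m₀=0, d₀=1 and mₖ₊₁ = dₖaₖ − mₖ, dₖ₊₁ = (n − mₖ₊₁²)/dₖ, aₖ₊₁ = ⌊(a₀+mₖ₊₁)/dₖ₊₁⌋:
  k=1: m=24, d=8, a=6
  k=2: m=24, d=1, a=48
d=1 and a=2a₀=48 at k=2, so the next step gives (m, d) = (24, 8) again — its k=1 value — and the period has length 2.

[24; 6, 48]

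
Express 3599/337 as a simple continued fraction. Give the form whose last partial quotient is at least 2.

3599 = 10*337 + 229
337 = 1*229 + 108
229 = 2*108 + 13
108 = 8*13 + 4
13 = 3*4 + 1
4 = 4*1 + 0  (stop)
So 3599/337 = [10; 1, 2, 8, 3, 4].

[10; 1, 2, 8, 3, 4]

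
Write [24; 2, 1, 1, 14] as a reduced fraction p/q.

1781/73

Fold from the inside: start with 14/1.
  1 + 1/14 = 15/14
  1 + 14/15 = 29/15
  2 + 15/29 = 73/29
  24 + 29/73 = 1781/73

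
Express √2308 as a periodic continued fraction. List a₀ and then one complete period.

[48; 24, 96]

a₀ = ⌊√2308⌋ = 48.
With m₀=0, d₀=1 and mₖ₊₁ = dₖaₖ − mₖ, dₖ₊₁ = (n − mₖ₊₁²)/dₖ, aₖ₊₁ = ⌊(a₀+mₖ₊₁)/dₖ₊₁⌋:
  k=1: m=48, d=4, a=24
  k=2: m=48, d=1, a=96
d=1 and a=2a₀=96 at k=2, so the next step gives (m, d) = (48, 4) again — its k=1 value — and the period has length 2.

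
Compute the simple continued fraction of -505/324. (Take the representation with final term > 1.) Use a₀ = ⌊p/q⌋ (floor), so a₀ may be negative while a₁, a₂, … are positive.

[-2; 2, 3, 1, 3, 4, 2]

-505 = -2·324 + 143
324 = 2·143 + 38
143 = 3·38 + 29
38 = 1·29 + 9
29 = 3·9 + 2
9 = 4·2 + 1
2 = 2·1 + 0  (stop)
So -505/324 = [-2; 2, 3, 1, 3, 4, 2].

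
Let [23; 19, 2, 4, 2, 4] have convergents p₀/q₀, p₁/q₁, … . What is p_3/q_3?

4034/175

Using pₖ = aₖpₖ₋₁ + pₖ₋₂, qₖ = aₖqₖ₋₁ + qₖ₋₂ (with p₋₁=1, p₋₂=0, q₋₁=0, q₋₂=1):
  k=0: a=23, p=23, q=1
  k=1: a=19, p=438, q=19
  k=2: a=2, p=899, q=39
  k=3: a=4, p=4034, q=175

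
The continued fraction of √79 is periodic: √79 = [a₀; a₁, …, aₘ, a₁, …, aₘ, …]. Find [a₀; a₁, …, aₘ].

[8; 1, 7, 1, 16]

a₀ = ⌊√79⌋ = 8.
With m₀=0, d₀=1 and mₖ₊₁ = dₖaₖ − mₖ, dₖ₊₁ = (n − mₖ₊₁²)/dₖ, aₖ₊₁ = ⌊(a₀+mₖ₊₁)/dₖ₊₁⌋:
  k=1: m=8, d=15, a=1
  k=2: m=7, d=2, a=7
  k=3: m=7, d=15, a=1
  k=4: m=8, d=1, a=16
d=1 and a=2a₀=16 at k=4, so the next step gives (m, d) = (8, 15) again — its k=1 value — and the period has length 4.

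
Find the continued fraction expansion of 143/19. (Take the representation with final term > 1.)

143 = 7*19 + 10
19 = 1*10 + 9
10 = 1*9 + 1
9 = 9*1 + 0  (stop)
So 143/19 = [7; 1, 1, 9].

[7; 1, 1, 9]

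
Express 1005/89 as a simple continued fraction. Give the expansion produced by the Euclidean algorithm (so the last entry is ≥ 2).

1005 = 11*89 + 26
89 = 3*26 + 11
26 = 2*11 + 4
11 = 2*4 + 3
4 = 1*3 + 1
3 = 3*1 + 0  (stop)
So 1005/89 = [11; 3, 2, 2, 1, 3].

[11; 3, 2, 2, 1, 3]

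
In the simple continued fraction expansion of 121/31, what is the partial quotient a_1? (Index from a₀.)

121 = 3·31 + 28   →  a_0 = 3
31 = 1·28 + 3   →  a_1 = 1

1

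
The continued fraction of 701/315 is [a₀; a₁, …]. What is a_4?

701 = 2·315 + 71   →  a_0 = 2
315 = 4·71 + 31   →  a_1 = 4
71 = 2·31 + 9   →  a_2 = 2
31 = 3·9 + 4   →  a_3 = 3
9 = 2·4 + 1   →  a_4 = 2

2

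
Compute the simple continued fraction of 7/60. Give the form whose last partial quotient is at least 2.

[0; 8, 1, 1, 3]

7 = 0×60 + 7
60 = 8×7 + 4
7 = 1×4 + 3
4 = 1×3 + 1
3 = 3×1 + 0  (stop)
So 7/60 = [0; 8, 1, 1, 3].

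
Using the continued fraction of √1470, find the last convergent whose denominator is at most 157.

5291/138

√1470 = [38; 2, 1, 14, 1, 2, 76, …] (period length 6).
Convergents:
  p_0/q_0 = 38/1
  p_1/q_1 = 77/2
  p_2/q_2 = 115/3
  p_3/q_3 = 1687/44
  p_4/q_4 = 1802/47
  p_5/q_5 = 5291/138
  p_6/q_6 = 403918/10535
q_5 = 138 ≤ 157 < 10535 = q_6, so the answer is 5291/138.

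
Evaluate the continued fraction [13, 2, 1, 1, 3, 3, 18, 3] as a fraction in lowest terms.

Using pₖ = aₖpₖ₋₁ + pₖ₋₂ and qₖ = aₖqₖ₋₁ + qₖ₋₂:
  k=0: a=13, p=13, q=1
  k=1: a=2, p=27, q=2
  k=2: a=1, p=40, q=3
  k=3: a=1, p=67, q=5
  k=4: a=3, p=241, q=18
  k=5: a=3, p=790, q=59
  k=6: a=18, p=14461, q=1080
  k=7: a=3, p=44173, q=3299

44173/3299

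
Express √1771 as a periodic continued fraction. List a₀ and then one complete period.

[42; 12, 84]

a₀ = ⌊√1771⌋ = 42.
With m₀=0, d₀=1 and mₖ₊₁ = dₖaₖ − mₖ, dₖ₊₁ = (n − mₖ₊₁²)/dₖ, aₖ₊₁ = ⌊(a₀+mₖ₊₁)/dₖ₊₁⌋:
  k=1: m=42, d=7, a=12
  k=2: m=42, d=1, a=84
d=1 and a=2a₀=84 at k=2, so the next step gives (m, d) = (42, 7) again — its k=1 value — and the period has length 2.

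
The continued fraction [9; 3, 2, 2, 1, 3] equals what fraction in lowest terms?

Using pₖ = aₖpₖ₋₁ + pₖ₋₂ and qₖ = aₖqₖ₋₁ + qₖ₋₂:
  k=0: a=9, p=9, q=1
  k=1: a=3, p=28, q=3
  k=2: a=2, p=65, q=7
  k=3: a=2, p=158, q=17
  k=4: a=1, p=223, q=24
  k=5: a=3, p=827, q=89

827/89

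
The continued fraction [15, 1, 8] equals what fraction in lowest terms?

143/9

Using pₖ = aₖpₖ₋₁ + pₖ₋₂ and qₖ = aₖqₖ₋₁ + qₖ₋₂:
  k=0: a=15, p=15, q=1
  k=1: a=1, p=16, q=1
  k=2: a=8, p=143, q=9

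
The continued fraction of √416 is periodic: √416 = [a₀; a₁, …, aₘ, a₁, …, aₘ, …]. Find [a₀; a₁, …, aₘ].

a₀ = ⌊√416⌋ = 20.

[20; 2, 1, 1, 9, 1, 1, 2, 40]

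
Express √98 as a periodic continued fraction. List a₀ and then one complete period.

[9; 1, 8, 1, 18]

a₀ = ⌊√98⌋ = 9.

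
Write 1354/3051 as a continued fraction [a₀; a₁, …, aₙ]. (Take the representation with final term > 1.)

[0; 2, 3, 1, 18, 18]

1354 = 0·3051 + 1354
3051 = 2·1354 + 343
1354 = 3·343 + 325
343 = 1·325 + 18
325 = 18·18 + 1
18 = 18·1 + 0  (stop)
So 1354/3051 = [0; 2, 3, 1, 18, 18].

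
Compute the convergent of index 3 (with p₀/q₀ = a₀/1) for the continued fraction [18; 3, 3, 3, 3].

Using pₖ = aₖpₖ₋₁ + pₖ₋₂, qₖ = aₖqₖ₋₁ + qₖ₋₂ (with p₋₁=1, p₋₂=0, q₋₁=0, q₋₂=1):
  k=0: a=18, p=18, q=1
  k=1: a=3, p=55, q=3
  k=2: a=3, p=183, q=10
  k=3: a=3, p=604, q=33

604/33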